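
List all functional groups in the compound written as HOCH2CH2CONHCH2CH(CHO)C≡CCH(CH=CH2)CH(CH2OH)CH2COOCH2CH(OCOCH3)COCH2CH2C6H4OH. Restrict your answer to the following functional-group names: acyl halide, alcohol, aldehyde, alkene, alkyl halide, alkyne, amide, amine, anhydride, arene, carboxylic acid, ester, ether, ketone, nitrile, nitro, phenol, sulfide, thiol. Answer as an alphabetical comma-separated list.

alcohol, aldehyde, alkene, alkyne, amide, arene, ester, ketone, phenol

Taking each segment in turn:
  HOCH2: HO– on an sp³ carbon → alcohol.
  CH2CONHCH2: –C(=O)–N– linkage → amide (the N is not an amine).
  CH(CHO): pendant –CHO: carbonyl C bonded to C and H → aldehyde.
  C≡C: C≡C triple bond → alkyne.
  CH(CH=CH2): pendant –CH=CH2: C=C double bond → alkene.
  CH(CH2OH): pendant –CH2OH on an sp³ backbone C → alcohol.
  CH2COOCH2: –C(=O)–O–C with C on the carbonyl side → ester.
  CH(OCOCH3): pendant –OC(=O)CH3: an acyloxy group → ester.
  CO: –C(=O)– with carbon on both sides → ketone.
  C6H4OH: –OH attached directly to an aromatic ring → phenol (not alcohol); the ring itself is an arene.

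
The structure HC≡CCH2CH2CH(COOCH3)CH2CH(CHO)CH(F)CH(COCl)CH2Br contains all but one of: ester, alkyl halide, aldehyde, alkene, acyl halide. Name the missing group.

alkene

aldehyde: present (CH(CHO) — pendant –CHO: carbonyl C bonded to C and H → aldehyde).
ester: present (CH(COOCH3) — pendant –COOCH3: carbonyl C bonded to C and –OCH3 → ester).
alkyl halide: present (CH(F) — halogen on an sp³ carbon → alkyl halide).
acyl halide: present (CH(COCl) — pendant –C(=O)X: carbonyl C bonded to C and halogen → acyl halide).
alkene: no segment matches this pattern.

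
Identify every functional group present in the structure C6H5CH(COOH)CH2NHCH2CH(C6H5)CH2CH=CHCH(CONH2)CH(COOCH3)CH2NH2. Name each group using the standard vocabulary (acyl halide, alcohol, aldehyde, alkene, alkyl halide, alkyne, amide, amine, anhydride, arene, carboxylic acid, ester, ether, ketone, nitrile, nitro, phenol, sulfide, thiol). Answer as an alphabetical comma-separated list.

alkene, amide, amine, arene, carboxylic acid, ester

C6H5– phenyl ring → arene.
pendant –COOH: carbonyl C bonded to C and –OH → carboxylic acid.
C–N–C with sp³ carbons and no adjacent C=O → amine (secondary).
pendant –C6H5: benzene ring → arene.
C=C double bond → alkene.
pendant –CONH2: carbonyl C bonded to C and N → amide.
pendant –COOCH3: carbonyl C bonded to C and –OCH3 → ester.
–NH2 on an sp³ carbon with no adjacent C=O → amine.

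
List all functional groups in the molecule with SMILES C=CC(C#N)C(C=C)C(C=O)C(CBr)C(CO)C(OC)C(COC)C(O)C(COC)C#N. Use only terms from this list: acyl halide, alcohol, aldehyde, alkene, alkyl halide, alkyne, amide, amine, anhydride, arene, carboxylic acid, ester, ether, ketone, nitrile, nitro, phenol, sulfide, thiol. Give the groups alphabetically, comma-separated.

Reading the structure from left to right:
  CH2=CH: C=C double bond → alkene.
  CH(CN): pendant –C≡N: nitrile.
  CH(CH=CH2): pendant –CH=CH2: C=C double bond → alkene.
  CH(CHO): pendant –CHO: carbonyl C bonded to C and H → aldehyde.
  CH(CH2Br): pendant –CH2X: halogen on sp³ carbon → alkyl halide.
  CH(CH2OH): pendant –CH2OH on an sp³ backbone C → alcohol.
  CH(OCH3): pendant –OCH3: C–O–C with sp³ C, no adjacent C=O → ether.
  CH(CH2OCH3): pendant –CH2OCH3: C–O–C linkage → ether.
  CH(OH): –OH on an sp³ carbon → alcohol (secondary).
  CH(CH2OCH3): pendant –CH2OCH3: C–O–C linkage → ether.
  CN: –C≡N: carbon triple-bonded to nitrogen → nitrile.

alcohol, aldehyde, alkene, alkyl halide, ether, nitrile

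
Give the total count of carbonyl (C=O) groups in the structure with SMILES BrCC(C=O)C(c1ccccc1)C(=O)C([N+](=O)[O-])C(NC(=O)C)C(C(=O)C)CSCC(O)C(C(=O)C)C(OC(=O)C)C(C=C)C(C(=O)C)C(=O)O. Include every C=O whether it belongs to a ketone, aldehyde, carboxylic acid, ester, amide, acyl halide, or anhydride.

8

CH(CHO): aldehyde, 1 C=O (running total 1).
CO: ketone, 1 C=O (running total 2).
CH(NHCOCH3): amide, 1 C=O (running total 3).
CH(COCH3): ketone, 1 C=O (running total 4).
CH(COCH3): ketone, 1 C=O (running total 5).
CH(OCOCH3): ester, 1 C=O (running total 6).
CH(COCH3): ketone, 1 C=O (running total 7).
COOH: carboxylic acid, 1 C=O (running total 8).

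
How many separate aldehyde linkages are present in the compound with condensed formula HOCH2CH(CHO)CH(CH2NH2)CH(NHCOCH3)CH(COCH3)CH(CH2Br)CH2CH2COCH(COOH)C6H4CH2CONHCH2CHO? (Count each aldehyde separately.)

2

HO– on an sp³ carbon → alcohol.
pendant –CHO: carbonyl C bonded to C and H → aldehyde.
pendant –CH2NH2: N on sp³ C, no adjacent C=O → amine.
pendant –NHC(=O)CH3: N bonded to a carbonyl → amide (not amine).
pendant –COCH3: carbonyl C bonded to two carbons → ketone.
pendant –CH2X: halogen on sp³ carbon → alkyl halide.
–C(=O)– with carbon on both sides → ketone.
pendant –COOH: carbonyl C bonded to C and –OH → carboxylic acid.
para-disubstituted benzene ring → arene.
–C(=O)–N– linkage → amide (the N is not an amine).
terminal –CHO: carbonyl C bonded to H and C → aldehyde.
Aldehyde appears at: CH(CHO), CHO → 2.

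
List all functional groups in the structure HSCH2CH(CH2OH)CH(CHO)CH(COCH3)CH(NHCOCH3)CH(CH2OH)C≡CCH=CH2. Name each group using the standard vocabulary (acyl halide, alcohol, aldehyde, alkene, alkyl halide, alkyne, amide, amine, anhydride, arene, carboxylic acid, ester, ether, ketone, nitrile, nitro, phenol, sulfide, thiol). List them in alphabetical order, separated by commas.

alcohol, aldehyde, alkene, alkyne, amide, ketone, thiol

Reading the structure from left to right:
  HSCH2: –SH on an sp³ carbon → thiol.
  CH(CH2OH): pendant –CH2OH on an sp³ backbone C → alcohol.
  CH(CHO): pendant –CHO: carbonyl C bonded to C and H → aldehyde.
  CH(COCH3): pendant –COCH3: carbonyl C bonded to two carbons → ketone.
  CH(NHCOCH3): pendant –NHC(=O)CH3: N bonded to a carbonyl → amide (not amine).
  CH(CH2OH): pendant –CH2OH on an sp³ backbone C → alcohol.
  C≡C: C≡C triple bond → alkyne.
  CH=CH2: C=C double bond → alkene.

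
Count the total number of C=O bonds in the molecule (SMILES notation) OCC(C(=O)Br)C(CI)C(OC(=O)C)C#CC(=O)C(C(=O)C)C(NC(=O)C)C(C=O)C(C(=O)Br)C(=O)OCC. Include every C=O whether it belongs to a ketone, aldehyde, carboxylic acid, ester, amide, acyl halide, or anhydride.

CH(COBr): acyl halide, 1 C=O (running total 1).
CH(OCOCH3): ester, 1 C=O (running total 2).
CO: ketone, 1 C=O (running total 3).
CH(COCH3): ketone, 1 C=O (running total 4).
CH(NHCOCH3): amide, 1 C=O (running total 5).
CH(CHO): aldehyde, 1 C=O (running total 6).
CH(COBr): acyl halide, 1 C=O (running total 7).
COOCH2CH3: ester, 1 C=O (running total 8).

8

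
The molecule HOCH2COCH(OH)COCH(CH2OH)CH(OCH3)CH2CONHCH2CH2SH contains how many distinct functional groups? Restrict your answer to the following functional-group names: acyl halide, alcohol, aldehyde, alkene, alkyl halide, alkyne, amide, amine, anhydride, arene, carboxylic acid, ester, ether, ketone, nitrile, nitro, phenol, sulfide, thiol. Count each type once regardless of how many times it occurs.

HO– on an sp³ carbon → alcohol.
–C(=O)– with carbon on both sides → ketone.
–OH on an sp³ carbon → alcohol (secondary).
–C(=O)– with carbon on both sides → ketone.
pendant –CH2OH on an sp³ backbone C → alcohol.
pendant –OCH3: C–O–C with sp³ C, no adjacent C=O → ether.
–C(=O)–N– linkage → amide (the N is not an amine).
–SH on an sp³ carbon → thiol.
Distinct types present: alcohol, amide, ether, ketone, thiol.

5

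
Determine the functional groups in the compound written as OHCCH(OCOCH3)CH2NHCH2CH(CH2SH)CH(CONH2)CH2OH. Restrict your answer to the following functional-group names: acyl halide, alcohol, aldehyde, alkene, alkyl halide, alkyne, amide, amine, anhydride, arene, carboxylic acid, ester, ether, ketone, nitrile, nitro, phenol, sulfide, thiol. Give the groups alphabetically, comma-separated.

terminal –CHO: carbonyl C bonded to H and C → aldehyde.
pendant –OC(=O)CH3: an acyloxy group → ester.
C–N–C with sp³ carbons and no adjacent C=O → amine (secondary).
pendant –CH2SH → thiol.
pendant –CONH2: carbonyl C bonded to C and N → amide.
–OH on an sp³ carbon → alcohol.

alcohol, aldehyde, amide, amine, ester, thiol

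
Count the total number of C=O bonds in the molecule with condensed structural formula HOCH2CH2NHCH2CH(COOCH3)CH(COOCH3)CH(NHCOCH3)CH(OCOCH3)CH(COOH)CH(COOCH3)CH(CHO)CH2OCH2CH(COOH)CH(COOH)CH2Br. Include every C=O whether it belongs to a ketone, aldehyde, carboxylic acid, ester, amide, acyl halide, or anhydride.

CH(COOCH3): ester, 1 C=O (running total 1).
CH(COOCH3): ester, 1 C=O (running total 2).
CH(NHCOCH3): amide, 1 C=O (running total 3).
CH(OCOCH3): ester, 1 C=O (running total 4).
CH(COOH): carboxylic acid, 1 C=O (running total 5).
CH(COOCH3): ester, 1 C=O (running total 6).
CH(CHO): aldehyde, 1 C=O (running total 7).
CH(COOH): carboxylic acid, 1 C=O (running total 8).
CH(COOH): carboxylic acid, 1 C=O (running total 9).

9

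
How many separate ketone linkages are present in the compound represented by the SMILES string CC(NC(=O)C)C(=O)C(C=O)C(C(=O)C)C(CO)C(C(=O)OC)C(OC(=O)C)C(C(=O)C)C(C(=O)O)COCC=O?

Taking each segment in turn:
  CH(NHCOCH3): pendant –NHC(=O)CH3: N bonded to a carbonyl → amide (not amine).
  CO: –C(=O)– with carbon on both sides → ketone.
  CH(CHO): pendant –CHO: carbonyl C bonded to C and H → aldehyde.
  CH(COCH3): pendant –COCH3: carbonyl C bonded to two carbons → ketone.
  CH(CH2OH): pendant –CH2OH on an sp³ backbone C → alcohol.
  CH(COOCH3): pendant –COOCH3: carbonyl C bonded to C and –OCH3 → ester.
  CH(OCOCH3): pendant –OC(=O)CH3: an acyloxy group → ester.
  CH(COCH3): pendant –COCH3: carbonyl C bonded to two carbons → ketone.
  CH(COOH): pendant –COOH: carbonyl C bonded to C and –OH → carboxylic acid.
  CH2OCH2: C–O–C with sp³ carbons on both sides and no adjacent C=O → ether.
  CHO: terminal –CHO: carbonyl C bonded to H and C → aldehyde.
Ketone appears at: CO, CH(COCH3), CH(COCH3) → 3.

3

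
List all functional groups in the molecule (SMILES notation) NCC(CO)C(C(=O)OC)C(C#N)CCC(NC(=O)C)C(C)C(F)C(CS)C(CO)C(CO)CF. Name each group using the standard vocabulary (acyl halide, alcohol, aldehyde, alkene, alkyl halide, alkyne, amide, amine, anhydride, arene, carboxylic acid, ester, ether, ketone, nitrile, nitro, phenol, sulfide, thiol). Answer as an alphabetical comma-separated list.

alcohol, alkyl halide, amide, amine, ester, nitrile, thiol

–NH2 on an sp³ carbon with no adjacent C=O → amine.
pendant –CH2OH on an sp³ backbone C → alcohol.
pendant –COOCH3: carbonyl C bonded to C and –OCH3 → ester.
pendant –C≡N: nitrile.
pendant –NHC(=O)CH3: N bonded to a carbonyl → amide (not amine).
halogen on an sp³ carbon → alkyl halide.
pendant –CH2SH → thiol.
pendant –CH2OH on an sp³ backbone C → alcohol.
pendant –CH2OH on an sp³ backbone C → alcohol.
halogen on an sp³ carbon → alkyl halide.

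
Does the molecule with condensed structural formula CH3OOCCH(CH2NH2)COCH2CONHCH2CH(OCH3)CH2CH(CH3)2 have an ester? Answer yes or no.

yes

Reading the structure from left to right:
  CH3OOC: CH3O–C(=O)–: carbonyl C bonded to C and to –OCH3 → ester (not ketone + ether).
  CH(CH2NH2): pendant –CH2NH2: N on sp³ C, no adjacent C=O → amine.
  CO: –C(=O)– with carbon on both sides → ketone.
  CH2CONHCH2: –C(=O)–N– linkage → amide (the N is not an amine).
  CH(OCH3): pendant –OCH3: C–O–C with sp³ C, no adjacent C=O → ether.
The CH3OOC segment supplies the ester: CH3O–C(=O)–: carbonyl C bonded to C and to –OCH3 → ester (not ketone + ether).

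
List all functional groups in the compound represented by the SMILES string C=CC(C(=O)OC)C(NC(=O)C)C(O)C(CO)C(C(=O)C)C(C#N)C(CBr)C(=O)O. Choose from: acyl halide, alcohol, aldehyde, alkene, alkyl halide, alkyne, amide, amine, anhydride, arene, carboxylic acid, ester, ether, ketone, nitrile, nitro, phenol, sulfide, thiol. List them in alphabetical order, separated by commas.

C=C double bond → alkene.
pendant –COOCH3: carbonyl C bonded to C and –OCH3 → ester.
pendant –NHC(=O)CH3: N bonded to a carbonyl → amide (not amine).
–OH on an sp³ carbon → alcohol (secondary).
pendant –CH2OH on an sp³ backbone C → alcohol.
pendant –COCH3: carbonyl C bonded to two carbons → ketone.
pendant –C≡N: nitrile.
pendant –CH2X: halogen on sp³ carbon → alkyl halide.
–COOH: carbonyl C bonded to –OH and C → carboxylic acid (the –OH is not a separate alcohol).

alcohol, alkene, alkyl halide, amide, carboxylic acid, ester, ketone, nitrile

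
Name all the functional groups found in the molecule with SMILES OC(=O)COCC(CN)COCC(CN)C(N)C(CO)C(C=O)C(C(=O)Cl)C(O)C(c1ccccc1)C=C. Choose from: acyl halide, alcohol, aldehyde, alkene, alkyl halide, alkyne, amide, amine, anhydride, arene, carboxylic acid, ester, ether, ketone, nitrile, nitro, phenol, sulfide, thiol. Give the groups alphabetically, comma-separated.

Taking each segment in turn:
  HOOC: –COOH: carbonyl C bonded to –OH and C → carboxylic acid (the –OH is not a separate alcohol).
  CH2OCH2: C–O–C with sp³ carbons on both sides and no adjacent C=O → ether.
  CH(CH2NH2): pendant –CH2NH2: N on sp³ C, no adjacent C=O → amine.
  CH2OCH2: C–O–C with sp³ carbons on both sides and no adjacent C=O → ether.
  CH(CH2NH2): pendant –CH2NH2: N on sp³ C, no adjacent C=O → amine.
  CH(NH2): –NH2 on an sp³ carbon with no adjacent C=O → amine.
  CH(CH2OH): pendant –CH2OH on an sp³ backbone C → alcohol.
  CH(CHO): pendant –CHO: carbonyl C bonded to C and H → aldehyde.
  CH(COCl): pendant –C(=O)X: carbonyl C bonded to C and halogen → acyl halide.
  CH(OH): –OH on an sp³ carbon → alcohol (secondary).
  CH(C6H5): pendant –C6H5: benzene ring → arene.
  CH=CH2: C=C double bond → alkene.

acyl halide, alcohol, aldehyde, alkene, amine, arene, carboxylic acid, ether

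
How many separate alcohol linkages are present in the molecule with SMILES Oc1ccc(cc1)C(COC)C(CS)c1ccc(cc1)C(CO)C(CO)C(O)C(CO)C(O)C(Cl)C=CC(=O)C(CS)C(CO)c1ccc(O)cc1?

Working along the chain:
  HOC6H4: –OH attached directly to an aromatic ring → phenol (not alcohol); the ring itself is an arene.
  CH(CH2OCH3): pendant –CH2OCH3: C–O–C linkage → ether.
  CH(CH2SH): pendant –CH2SH → thiol.
  C6H4: para-disubstituted benzene ring → arene.
  CH(CH2OH): pendant –CH2OH on an sp³ backbone C → alcohol.
  CH(CH2OH): pendant –CH2OH on an sp³ backbone C → alcohol.
  CH(OH): –OH on an sp³ carbon → alcohol (secondary).
  CH(CH2OH): pendant –CH2OH on an sp³ backbone C → alcohol.
  CH(OH): –OH on an sp³ carbon → alcohol (secondary).
  CH(Cl): halogen on an sp³ carbon → alkyl halide.
  CH=CH: C=C double bond → alkene.
  CO: –C(=O)– with carbon on both sides → ketone.
  CH(CH2SH): pendant –CH2SH → thiol.
  CH(CH2OH): pendant –CH2OH on an sp³ backbone C → alcohol.
  C6H4OH: –OH attached directly to an aromatic ring → phenol (not alcohol); the ring itself is an arene.
Alcohol appears at: CH(CH2OH), CH(CH2OH), CH(OH), CH(CH2OH), CH(OH), CH(CH2OH) → 6.

6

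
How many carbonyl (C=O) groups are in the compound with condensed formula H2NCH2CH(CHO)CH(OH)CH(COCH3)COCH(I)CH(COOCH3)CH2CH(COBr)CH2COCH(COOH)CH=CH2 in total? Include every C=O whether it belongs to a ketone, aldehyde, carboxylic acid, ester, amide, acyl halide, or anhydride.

7

CH(CHO): aldehyde, 1 C=O (running total 1).
CH(COCH3): ketone, 1 C=O (running total 2).
CO: ketone, 1 C=O (running total 3).
CH(COOCH3): ester, 1 C=O (running total 4).
CH(COBr): acyl halide, 1 C=O (running total 5).
CO: ketone, 1 C=O (running total 6).
CH(COOH): carboxylic acid, 1 C=O (running total 7).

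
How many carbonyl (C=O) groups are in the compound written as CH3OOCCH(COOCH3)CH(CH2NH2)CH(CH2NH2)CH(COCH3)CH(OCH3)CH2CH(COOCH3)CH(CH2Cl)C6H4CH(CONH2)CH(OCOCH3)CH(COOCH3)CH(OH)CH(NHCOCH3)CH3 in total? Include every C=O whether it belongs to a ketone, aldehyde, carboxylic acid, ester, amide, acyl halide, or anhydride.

CH3OOC: ester, 1 C=O (running total 1).
CH(COOCH3): ester, 1 C=O (running total 2).
CH(COCH3): ketone, 1 C=O (running total 3).
CH(COOCH3): ester, 1 C=O (running total 4).
CH(CONH2): amide, 1 C=O (running total 5).
CH(OCOCH3): ester, 1 C=O (running total 6).
CH(COOCH3): ester, 1 C=O (running total 7).
CH(NHCOCH3): amide, 1 C=O (running total 8).

8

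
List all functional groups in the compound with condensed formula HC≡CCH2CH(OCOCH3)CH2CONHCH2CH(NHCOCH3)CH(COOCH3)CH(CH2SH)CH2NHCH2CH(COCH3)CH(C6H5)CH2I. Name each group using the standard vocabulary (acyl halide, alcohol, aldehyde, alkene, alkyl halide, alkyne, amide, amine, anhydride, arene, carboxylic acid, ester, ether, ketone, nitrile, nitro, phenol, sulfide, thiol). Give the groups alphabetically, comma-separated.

alkyl halide, alkyne, amide, amine, arene, ester, ketone, thiol

C≡C triple bond → alkyne.
pendant –OC(=O)CH3: an acyloxy group → ester.
–C(=O)–N– linkage → amide (the N is not an amine).
pendant –NHC(=O)CH3: N bonded to a carbonyl → amide (not amine).
pendant –COOCH3: carbonyl C bonded to C and –OCH3 → ester.
pendant –CH2SH → thiol.
C–N–C with sp³ carbons and no adjacent C=O → amine (secondary).
pendant –COCH3: carbonyl C bonded to two carbons → ketone.
pendant –C6H5: benzene ring → arene.
halogen on an sp³ carbon → alkyl halide.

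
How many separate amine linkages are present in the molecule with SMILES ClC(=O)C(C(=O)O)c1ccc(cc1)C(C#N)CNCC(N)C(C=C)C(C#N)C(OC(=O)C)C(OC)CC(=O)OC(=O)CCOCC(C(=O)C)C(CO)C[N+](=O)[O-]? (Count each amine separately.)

2

–C(=O)Cl: carbonyl C bonded to C and to a halogen → acyl halide (not alkyl halide).
pendant –COOH: carbonyl C bonded to C and –OH → carboxylic acid.
para-disubstituted benzene ring → arene.
pendant –C≡N: nitrile.
C–N–C with sp³ carbons and no adjacent C=O → amine (secondary).
–NH2 on an sp³ carbon with no adjacent C=O → amine.
pendant –CH=CH2: C=C double bond → alkene.
pendant –C≡N: nitrile.
pendant –OC(=O)CH3: an acyloxy group → ester.
pendant –OCH3: C–O–C with sp³ C, no adjacent C=O → ether.
two acyl groups sharing one oxygen, –C(=O)–O–C(=O)– → anhydride.
C–O–C with sp³ carbons on both sides and no adjacent C=O → ether.
pendant –COCH3: carbonyl C bonded to two carbons → ketone.
pendant –CH2OH on an sp³ backbone C → alcohol.
–NO2 on carbon → nitro group.
Amine appears at: CH2NHCH2, CH(NH2) → 2.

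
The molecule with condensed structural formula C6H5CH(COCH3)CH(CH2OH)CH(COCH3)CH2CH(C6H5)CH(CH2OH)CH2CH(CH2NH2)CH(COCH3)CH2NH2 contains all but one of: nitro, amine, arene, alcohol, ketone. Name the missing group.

arene: present (C6H5 — C6H5– phenyl ring → arene).
alcohol: present (CH(CH2OH) — pendant –CH2OH on an sp³ backbone C → alcohol).
ketone: present (CH(COCH3) — pendant –COCH3: carbonyl C bonded to two carbons → ketone).
amine: present (CH(CH2NH2) — pendant –CH2NH2: N on sp³ C, no adjacent C=O → amine).
nitro: no segment matches this pattern.

nitro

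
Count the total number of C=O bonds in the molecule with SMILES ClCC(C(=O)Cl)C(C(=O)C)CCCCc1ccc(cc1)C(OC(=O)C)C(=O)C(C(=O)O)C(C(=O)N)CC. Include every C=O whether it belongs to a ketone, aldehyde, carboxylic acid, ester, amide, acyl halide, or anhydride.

6

CH(COCl): acyl halide, 1 C=O (running total 1).
CH(COCH3): ketone, 1 C=O (running total 2).
CH(OCOCH3): ester, 1 C=O (running total 3).
CO: ketone, 1 C=O (running total 4).
CH(COOH): carboxylic acid, 1 C=O (running total 5).
CH(CONH2): amide, 1 C=O (running total 6).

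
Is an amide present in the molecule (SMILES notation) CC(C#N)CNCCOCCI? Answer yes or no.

no

pendant –C≡N: nitrile.
C–N–C with sp³ carbons and no adjacent C=O → amine (secondary).
C–O–C with sp³ carbons on both sides and no adjacent C=O → ether.
halogen on an sp³ carbon → alkyl halide.
The groups actually present are: alkyl halide, amine, ether, nitrile.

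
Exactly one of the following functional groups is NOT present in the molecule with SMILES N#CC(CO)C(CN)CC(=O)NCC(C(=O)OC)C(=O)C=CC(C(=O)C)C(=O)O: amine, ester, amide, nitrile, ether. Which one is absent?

nitrile: present (N≡C — N≡C–: carbon triple-bonded to nitrogen → nitrile).
ester: present (CH(COOCH3) — pendant –COOCH3: carbonyl C bonded to C and –OCH3 → ester).
amide: present (CH2CONHCH2 — –C(=O)–N– linkage → amide (the N is not an amine)).
amine: present (CH(CH2NH2) — pendant –CH2NH2: N on sp³ C, no adjacent C=O → amine).
ether: absent. In CH(COOCH3), the C–O–C oxygen is adjacent to a C=O, so it belongs to an ester, not an ether.

ether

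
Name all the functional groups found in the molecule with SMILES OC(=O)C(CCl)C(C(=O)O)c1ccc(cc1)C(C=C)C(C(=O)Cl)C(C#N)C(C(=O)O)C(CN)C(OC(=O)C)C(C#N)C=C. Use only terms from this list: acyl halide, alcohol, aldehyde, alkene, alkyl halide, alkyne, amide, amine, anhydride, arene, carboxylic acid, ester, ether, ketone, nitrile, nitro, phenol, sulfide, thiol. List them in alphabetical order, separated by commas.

acyl halide, alkene, alkyl halide, amine, arene, carboxylic acid, ester, nitrile

–COOH: carbonyl C bonded to –OH and C → carboxylic acid (the –OH is not a separate alcohol).
pendant –CH2X: halogen on sp³ carbon → alkyl halide.
pendant –COOH: carbonyl C bonded to C and –OH → carboxylic acid.
para-disubstituted benzene ring → arene.
pendant –CH=CH2: C=C double bond → alkene.
pendant –C(=O)X: carbonyl C bonded to C and halogen → acyl halide.
pendant –C≡N: nitrile.
pendant –COOH: carbonyl C bonded to C and –OH → carboxylic acid.
pendant –CH2NH2: N on sp³ C, no adjacent C=O → amine.
pendant –OC(=O)CH3: an acyloxy group → ester.
pendant –C≡N: nitrile.
C=C double bond → alkene.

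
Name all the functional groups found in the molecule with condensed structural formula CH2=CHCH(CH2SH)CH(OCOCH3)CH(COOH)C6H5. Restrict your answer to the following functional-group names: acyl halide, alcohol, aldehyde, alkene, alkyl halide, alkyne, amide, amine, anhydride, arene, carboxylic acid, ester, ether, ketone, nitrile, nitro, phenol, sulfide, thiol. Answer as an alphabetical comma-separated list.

Working along the chain:
  CH2=CH: C=C double bond → alkene.
  CH(CH2SH): pendant –CH2SH → thiol.
  CH(OCOCH3): pendant –OC(=O)CH3: an acyloxy group → ester.
  CH(COOH): pendant –COOH: carbonyl C bonded to C and –OH → carboxylic acid.
  C6H5: –C6H5 phenyl ring → arene.

alkene, arene, carboxylic acid, ester, thiol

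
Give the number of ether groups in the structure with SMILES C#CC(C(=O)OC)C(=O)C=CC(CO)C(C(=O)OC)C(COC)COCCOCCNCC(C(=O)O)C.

Reading the structure from left to right:
  HC≡C: C≡C triple bond → alkyne.
  CH(COOCH3): pendant –COOCH3: carbonyl C bonded to C and –OCH3 → ester.
  CO: –C(=O)– with carbon on both sides → ketone.
  CH=CH: C=C double bond → alkene.
  CH(CH2OH): pendant –CH2OH on an sp³ backbone C → alcohol.
  CH(COOCH3): pendant –COOCH3: carbonyl C bonded to C and –OCH3 → ester.
  CH(CH2OCH3): pendant –CH2OCH3: C–O–C linkage → ether.
  CH2OCH2: C–O–C with sp³ carbons on both sides and no adjacent C=O → ether.
  CH2OCH2: C–O–C with sp³ carbons on both sides and no adjacent C=O → ether.
  CH2NHCH2: C–N–C with sp³ carbons and no adjacent C=O → amine (secondary).
  CH(COOH): pendant –COOH: carbonyl C bonded to C and –OH → carboxylic acid.
Ether appears at: CH(CH2OCH3), CH2OCH2, CH2OCH2 → 3.

3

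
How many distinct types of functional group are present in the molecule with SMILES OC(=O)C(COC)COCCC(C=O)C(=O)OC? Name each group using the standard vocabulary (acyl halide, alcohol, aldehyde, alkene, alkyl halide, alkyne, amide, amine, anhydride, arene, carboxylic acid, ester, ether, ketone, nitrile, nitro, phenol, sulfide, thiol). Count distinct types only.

4

–COOH: carbonyl C bonded to –OH and C → carboxylic acid (the –OH is not a separate alcohol).
pendant –CH2OCH3: C–O–C linkage → ether.
C–O–C with sp³ carbons on both sides and no adjacent C=O → ether.
pendant –CHO: carbonyl C bonded to C and H → aldehyde.
–C(=O)OCH3: carbonyl C bonded to C and to –OCH3 → ester (not ketone + ether).
Distinct types present: aldehyde, carboxylic acid, ester, ether.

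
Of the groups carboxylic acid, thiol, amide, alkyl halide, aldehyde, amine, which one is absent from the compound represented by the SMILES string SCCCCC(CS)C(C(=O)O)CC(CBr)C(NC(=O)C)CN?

aldehyde

carboxylic acid: present (CH(COOH) — pendant –COOH: carbonyl C bonded to C and –OH → carboxylic acid).
alkyl halide: present (CH(CH2Br) — pendant –CH2X: halogen on sp³ carbon → alkyl halide).
amine: present (CH2NH2 — –NH2 on an sp³ carbon with no adjacent C=O → amine).
thiol: present (HSCH2 — –SH on an sp³ carbon → thiol).
amide: present (CH(NHCOCH3) — pendant –NHC(=O)CH3: N bonded to a carbonyl → amide (not amine)).
aldehyde: absent. In CH(COOH), the carbonyl carbon bears –OH, not –H, so it is a carboxylic acid.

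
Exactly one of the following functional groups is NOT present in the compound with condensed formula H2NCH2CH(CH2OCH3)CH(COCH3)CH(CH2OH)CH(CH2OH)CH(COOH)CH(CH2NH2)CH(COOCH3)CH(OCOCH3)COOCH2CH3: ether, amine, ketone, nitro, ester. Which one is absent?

ester: present (CH(COOCH3) — pendant –COOCH3: carbonyl C bonded to C and –OCH3 → ester).
ketone: present (CH(COCH3) — pendant –COCH3: carbonyl C bonded to two carbons → ketone).
amine: present (H2NCH2 — –NH2 on an sp³ carbon with no adjacent C=O → amine).
ether: present (CH(CH2OCH3) — pendant –CH2OCH3: C–O–C linkage → ether).
nitro: no segment matches this pattern.

nitro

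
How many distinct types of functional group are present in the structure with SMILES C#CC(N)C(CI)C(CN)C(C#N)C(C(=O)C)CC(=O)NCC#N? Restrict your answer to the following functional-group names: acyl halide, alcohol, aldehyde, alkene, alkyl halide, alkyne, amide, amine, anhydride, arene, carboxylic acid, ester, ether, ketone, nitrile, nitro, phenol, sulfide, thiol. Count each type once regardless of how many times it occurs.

C≡C triple bond → alkyne.
–NH2 on an sp³ carbon with no adjacent C=O → amine.
pendant –CH2X: halogen on sp³ carbon → alkyl halide.
pendant –CH2NH2: N on sp³ C, no adjacent C=O → amine.
pendant –C≡N: nitrile.
pendant –COCH3: carbonyl C bonded to two carbons → ketone.
–C(=O)–N– linkage → amide (the N is not an amine).
–C≡N: carbon triple-bonded to nitrogen → nitrile.
Distinct types present: alkyl halide, alkyne, amide, amine, ketone, nitrile.

6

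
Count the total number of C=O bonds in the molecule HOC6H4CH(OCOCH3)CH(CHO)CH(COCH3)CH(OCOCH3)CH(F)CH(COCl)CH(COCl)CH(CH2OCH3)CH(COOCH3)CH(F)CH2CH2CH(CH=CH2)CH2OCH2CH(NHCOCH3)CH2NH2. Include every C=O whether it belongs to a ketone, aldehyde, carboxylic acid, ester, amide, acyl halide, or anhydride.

CH(OCOCH3): ester, 1 C=O (running total 1).
CH(CHO): aldehyde, 1 C=O (running total 2).
CH(COCH3): ketone, 1 C=O (running total 3).
CH(OCOCH3): ester, 1 C=O (running total 4).
CH(COCl): acyl halide, 1 C=O (running total 5).
CH(COCl): acyl halide, 1 C=O (running total 6).
CH(COOCH3): ester, 1 C=O (running total 7).
CH(NHCOCH3): amide, 1 C=O (running total 8).

8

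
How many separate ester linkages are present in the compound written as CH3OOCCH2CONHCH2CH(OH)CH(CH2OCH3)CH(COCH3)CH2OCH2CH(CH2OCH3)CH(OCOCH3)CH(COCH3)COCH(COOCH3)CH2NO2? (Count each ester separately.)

CH3O–C(=O)–: carbonyl C bonded to C and to –OCH3 → ester (not ketone + ether).
–C(=O)–N– linkage → amide (the N is not an amine).
–OH on an sp³ carbon → alcohol (secondary).
pendant –CH2OCH3: C–O–C linkage → ether.
pendant –COCH3: carbonyl C bonded to two carbons → ketone.
C–O–C with sp³ carbons on both sides and no adjacent C=O → ether.
pendant –CH2OCH3: C–O–C linkage → ether.
pendant –OC(=O)CH3: an acyloxy group → ester.
pendant –COCH3: carbonyl C bonded to two carbons → ketone.
–C(=O)– with carbon on both sides → ketone.
pendant –COOCH3: carbonyl C bonded to C and –OCH3 → ester.
–NO2 on carbon → nitro group.
Ester appears at: CH3OOC, CH(OCOCH3), CH(COOCH3) → 3.

3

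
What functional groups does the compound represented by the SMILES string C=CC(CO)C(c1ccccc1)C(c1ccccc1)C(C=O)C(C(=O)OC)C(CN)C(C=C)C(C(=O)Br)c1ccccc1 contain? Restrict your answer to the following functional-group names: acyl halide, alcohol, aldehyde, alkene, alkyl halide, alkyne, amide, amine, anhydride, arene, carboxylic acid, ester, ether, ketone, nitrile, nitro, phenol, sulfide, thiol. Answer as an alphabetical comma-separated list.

C=C double bond → alkene.
pendant –CH2OH on an sp³ backbone C → alcohol.
pendant –C6H5: benzene ring → arene.
pendant –C6H5: benzene ring → arene.
pendant –CHO: carbonyl C bonded to C and H → aldehyde.
pendant –COOCH3: carbonyl C bonded to C and –OCH3 → ester.
pendant –CH2NH2: N on sp³ C, no adjacent C=O → amine.
pendant –CH=CH2: C=C double bond → alkene.
pendant –C(=O)X: carbonyl C bonded to C and halogen → acyl halide.
–C6H5 phenyl ring → arene.

acyl halide, alcohol, aldehyde, alkene, amine, arene, ester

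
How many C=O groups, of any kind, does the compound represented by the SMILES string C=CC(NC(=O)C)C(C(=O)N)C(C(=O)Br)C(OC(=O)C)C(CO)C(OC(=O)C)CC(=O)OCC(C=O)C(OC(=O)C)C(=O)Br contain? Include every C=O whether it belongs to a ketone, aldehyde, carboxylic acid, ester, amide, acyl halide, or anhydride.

CH(NHCOCH3): amide, 1 C=O (running total 1).
CH(CONH2): amide, 1 C=O (running total 2).
CH(COBr): acyl halide, 1 C=O (running total 3).
CH(OCOCH3): ester, 1 C=O (running total 4).
CH(OCOCH3): ester, 1 C=O (running total 5).
CH2COOCH2: ester, 1 C=O (running total 6).
CH(CHO): aldehyde, 1 C=O (running total 7).
CH(OCOCH3): ester, 1 C=O (running total 8).
COBr: acyl halide, 1 C=O (running total 9).

9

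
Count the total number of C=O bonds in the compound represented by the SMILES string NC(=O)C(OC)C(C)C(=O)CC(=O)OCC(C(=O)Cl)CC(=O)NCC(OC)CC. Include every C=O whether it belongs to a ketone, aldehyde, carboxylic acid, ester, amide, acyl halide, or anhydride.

H2NCO: amide, 1 C=O (running total 1).
CO: ketone, 1 C=O (running total 2).
CH2COOCH2: ester, 1 C=O (running total 3).
CH(COCl): acyl halide, 1 C=O (running total 4).
CH2CONHCH2: amide, 1 C=O (running total 5).

5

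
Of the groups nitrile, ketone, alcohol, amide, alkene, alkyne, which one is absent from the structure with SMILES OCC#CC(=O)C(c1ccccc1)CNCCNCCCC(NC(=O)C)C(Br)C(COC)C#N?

ketone: present (CO — –C(=O)– with carbon on both sides → ketone).
alcohol: present (HOCH2 — HO– on an sp³ carbon → alcohol).
alkyne: present (C≡C — C≡C triple bond → alkyne).
nitrile: present (CN — –C≡N: carbon triple-bonded to nitrogen → nitrile).
amide: present (CH(NHCOCH3) — pendant –NHC(=O)CH3: N bonded to a carbonyl → amide (not amine)).
alkene: absent. In CH(C6H5), the C=C units are part of an aromatic ring, which is an arene, not an isolated alkene.

alkene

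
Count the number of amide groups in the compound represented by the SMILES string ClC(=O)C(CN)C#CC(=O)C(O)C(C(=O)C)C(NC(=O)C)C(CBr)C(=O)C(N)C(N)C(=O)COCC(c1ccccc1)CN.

1

Reading the structure from left to right:
  ClCO: –C(=O)Cl: carbonyl C bonded to C and to a halogen → acyl halide (not alkyl halide).
  CH(CH2NH2): pendant –CH2NH2: N on sp³ C, no adjacent C=O → amine.
  C≡C: C≡C triple bond → alkyne.
  CO: –C(=O)– with carbon on both sides → ketone.
  CH(OH): –OH on an sp³ carbon → alcohol (secondary).
  CH(COCH3): pendant –COCH3: carbonyl C bonded to two carbons → ketone.
  CH(NHCOCH3): pendant –NHC(=O)CH3: N bonded to a carbonyl → amide (not amine).
  CH(CH2Br): pendant –CH2X: halogen on sp³ carbon → alkyl halide.
  CO: –C(=O)– with carbon on both sides → ketone.
  CH(NH2): –NH2 on an sp³ carbon with no adjacent C=O → amine.
  CH(NH2): –NH2 on an sp³ carbon with no adjacent C=O → amine.
  CO: –C(=O)– with carbon on both sides → ketone.
  CH2OCH2: C–O–C with sp³ carbons on both sides and no adjacent C=O → ether.
  CH(C6H5): pendant –C6H5: benzene ring → arene.
  CH2NH2: –NH2 on an sp³ carbon with no adjacent C=O → amine.
Amide appears at: CH(NHCOCH3) → 1.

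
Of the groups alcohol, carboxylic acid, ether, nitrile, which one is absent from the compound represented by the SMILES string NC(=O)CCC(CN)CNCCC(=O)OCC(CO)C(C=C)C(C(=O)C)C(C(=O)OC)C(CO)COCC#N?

alcohol: present (CH(CH2OH) — pendant –CH2OH on an sp³ backbone C → alcohol).
ether: present (CH2OCH2 — C–O–C with sp³ carbons on both sides and no adjacent C=O → ether).
nitrile: present (CN — –C≡N: carbon triple-bonded to nitrogen → nitrile).
carboxylic acid: absent. In each of CH2COOCH2 and CH(COOCH3), the acyl oxygen is bonded to carbon (–O–C), not to H, so this is an ester. In H2NCO, the carbonyl is bonded to nitrogen, not to –OH; that is an amide.

carboxylic acid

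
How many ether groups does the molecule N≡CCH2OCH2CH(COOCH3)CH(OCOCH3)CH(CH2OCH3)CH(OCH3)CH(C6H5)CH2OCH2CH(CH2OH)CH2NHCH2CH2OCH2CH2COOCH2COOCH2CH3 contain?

Taking each segment in turn:
  N≡C: N≡C–: carbon triple-bonded to nitrogen → nitrile.
  CH2OCH2: C–O–C with sp³ carbons on both sides and no adjacent C=O → ether.
  CH(COOCH3): pendant –COOCH3: carbonyl C bonded to C and –OCH3 → ester.
  CH(OCOCH3): pendant –OC(=O)CH3: an acyloxy group → ester.
  CH(CH2OCH3): pendant –CH2OCH3: C–O–C linkage → ether.
  CH(OCH3): pendant –OCH3: C–O–C with sp³ C, no adjacent C=O → ether.
  CH(C6H5): pendant –C6H5: benzene ring → arene.
  CH2OCH2: C–O–C with sp³ carbons on both sides and no adjacent C=O → ether.
  CH(CH2OH): pendant –CH2OH on an sp³ backbone C → alcohol.
  CH2NHCH2: C–N–C with sp³ carbons and no adjacent C=O → amine (secondary).
  CH2OCH2: C–O–C with sp³ carbons on both sides and no adjacent C=O → ether.
  CH2COOCH2: –C(=O)–O–C with C on the carbonyl side → ester.
  COOCH2CH3: –C(=O)OCH2CH3: carbonyl C bonded to C and to –OEt → ester.
Ether appears at: CH2OCH2, CH(CH2OCH3), CH(OCH3), CH2OCH2, CH2OCH2 → 5.

5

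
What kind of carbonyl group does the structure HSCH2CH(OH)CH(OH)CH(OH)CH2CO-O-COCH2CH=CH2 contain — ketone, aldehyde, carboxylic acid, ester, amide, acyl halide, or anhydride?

anhydride

The carbonyl is in the CH2CO-O-COCH2 segment: two acyl groups sharing one oxygen, –C(=O)–O–C(=O)– → anhydride.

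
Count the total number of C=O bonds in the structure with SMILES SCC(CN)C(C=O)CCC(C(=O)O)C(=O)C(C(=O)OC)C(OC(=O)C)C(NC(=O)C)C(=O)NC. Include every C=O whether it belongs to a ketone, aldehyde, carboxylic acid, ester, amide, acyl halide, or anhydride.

7

CH(CHO): aldehyde, 1 C=O (running total 1).
CH(COOH): carboxylic acid, 1 C=O (running total 2).
CO: ketone, 1 C=O (running total 3).
CH(COOCH3): ester, 1 C=O (running total 4).
CH(OCOCH3): ester, 1 C=O (running total 5).
CH(NHCOCH3): amide, 1 C=O (running total 6).
CONHCH3: amide, 1 C=O (running total 7).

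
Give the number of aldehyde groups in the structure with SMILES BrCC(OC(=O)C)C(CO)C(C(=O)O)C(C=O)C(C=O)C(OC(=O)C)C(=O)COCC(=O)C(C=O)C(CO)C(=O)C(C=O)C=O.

Working along the chain:
  BrCH2: halogen on an sp³ carbon → alkyl halide.
  CH(OCOCH3): pendant –OC(=O)CH3: an acyloxy group → ester.
  CH(CH2OH): pendant –CH2OH on an sp³ backbone C → alcohol.
  CH(COOH): pendant –COOH: carbonyl C bonded to C and –OH → carboxylic acid.
  CH(CHO): pendant –CHO: carbonyl C bonded to C and H → aldehyde.
  CH(CHO): pendant –CHO: carbonyl C bonded to C and H → aldehyde.
  CH(OCOCH3): pendant –OC(=O)CH3: an acyloxy group → ester.
  CO: –C(=O)– with carbon on both sides → ketone.
  CH2OCH2: C–O–C with sp³ carbons on both sides and no adjacent C=O → ether.
  CO: –C(=O)– with carbon on both sides → ketone.
  CH(CHO): pendant –CHO: carbonyl C bonded to C and H → aldehyde.
  CH(CH2OH): pendant –CH2OH on an sp³ backbone C → alcohol.
  CO: –C(=O)– with carbon on both sides → ketone.
  CH(CHO): pendant –CHO: carbonyl C bonded to C and H → aldehyde.
  CHO: terminal –CHO: carbonyl C bonded to H and C → aldehyde.
Aldehyde appears at: CH(CHO), CH(CHO), CH(CHO), CH(CHO), CHO → 5.

5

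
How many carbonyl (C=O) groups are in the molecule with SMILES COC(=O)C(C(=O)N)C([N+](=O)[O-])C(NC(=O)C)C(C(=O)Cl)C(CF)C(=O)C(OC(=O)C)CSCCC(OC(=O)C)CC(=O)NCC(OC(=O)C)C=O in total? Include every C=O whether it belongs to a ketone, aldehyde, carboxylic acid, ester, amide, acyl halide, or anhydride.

10

CH3OOC: ester, 1 C=O (running total 1).
CH(CONH2): amide, 1 C=O (running total 2).
CH(NHCOCH3): amide, 1 C=O (running total 3).
CH(COCl): acyl halide, 1 C=O (running total 4).
CO: ketone, 1 C=O (running total 5).
CH(OCOCH3): ester, 1 C=O (running total 6).
CH(OCOCH3): ester, 1 C=O (running total 7).
CH2CONHCH2: amide, 1 C=O (running total 8).
CH(OCOCH3): ester, 1 C=O (running total 9).
CHO: aldehyde, 1 C=O (running total 10).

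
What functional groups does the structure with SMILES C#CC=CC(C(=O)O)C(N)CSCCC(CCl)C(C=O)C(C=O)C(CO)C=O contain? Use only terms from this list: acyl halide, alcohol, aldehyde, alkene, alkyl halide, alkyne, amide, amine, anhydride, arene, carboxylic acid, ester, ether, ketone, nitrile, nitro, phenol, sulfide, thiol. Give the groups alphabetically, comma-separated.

alcohol, aldehyde, alkene, alkyl halide, alkyne, amine, carboxylic acid, sulfide

Reading the structure from left to right:
  HC≡C: C≡C triple bond → alkyne.
  CH=CH: C=C double bond → alkene.
  CH(COOH): pendant –COOH: carbonyl C bonded to C and –OH → carboxylic acid.
  CH(NH2): –NH2 on an sp³ carbon with no adjacent C=O → amine.
  CH2SCH2: C–S–C linkage → sulfide (thioether).
  CH(CH2Cl): pendant –CH2X: halogen on sp³ carbon → alkyl halide.
  CH(CHO): pendant –CHO: carbonyl C bonded to C and H → aldehyde.
  CH(CHO): pendant –CHO: carbonyl C bonded to C and H → aldehyde.
  CH(CH2OH): pendant –CH2OH on an sp³ backbone C → alcohol.
  CHO: terminal –CHO: carbonyl C bonded to H and C → aldehyde.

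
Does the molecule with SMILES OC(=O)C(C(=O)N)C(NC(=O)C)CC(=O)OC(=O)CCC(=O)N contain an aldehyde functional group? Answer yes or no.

–COOH: carbonyl C bonded to –OH and C → carboxylic acid (the –OH is not a separate alcohol).
pendant –CONH2: carbonyl C bonded to C and N → amide.
pendant –NHC(=O)CH3: N bonded to a carbonyl → amide (not amine).
two acyl groups sharing one oxygen, –C(=O)–O–C(=O)– → anhydride.
–C(=O)NH2: carbonyl C bonded to C and to N → amide (the N is not a separate amine).
In HOOC, the carbonyl carbon bears –OH, not –H, so it is a carboxylic acid.
The groups actually present are: amide, anhydride, carboxylic acid.

no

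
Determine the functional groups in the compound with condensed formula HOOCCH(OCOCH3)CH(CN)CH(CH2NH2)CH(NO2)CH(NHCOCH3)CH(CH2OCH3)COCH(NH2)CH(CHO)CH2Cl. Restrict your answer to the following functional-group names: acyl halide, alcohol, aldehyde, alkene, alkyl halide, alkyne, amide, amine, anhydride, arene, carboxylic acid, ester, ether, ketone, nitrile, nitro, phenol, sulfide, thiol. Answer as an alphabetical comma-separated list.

Working along the chain:
  HOOC: –COOH: carbonyl C bonded to –OH and C → carboxylic acid (the –OH is not a separate alcohol).
  CH(OCOCH3): pendant –OC(=O)CH3: an acyloxy group → ester.
  CH(CN): pendant –C≡N: nitrile.
  CH(CH2NH2): pendant –CH2NH2: N on sp³ C, no adjacent C=O → amine.
  CH(NO2): –NO2 on an sp³ carbon → nitro (the N=O is not a carbonyl).
  CH(NHCOCH3): pendant –NHC(=O)CH3: N bonded to a carbonyl → amide (not amine).
  CH(CH2OCH3): pendant –CH2OCH3: C–O–C linkage → ether.
  CO: –C(=O)– with carbon on both sides → ketone.
  CH(NH2): –NH2 on an sp³ carbon with no adjacent C=O → amine.
  CH(CHO): pendant –CHO: carbonyl C bonded to C and H → aldehyde.
  CH2Cl: halogen on an sp³ carbon → alkyl halide.

aldehyde, alkyl halide, amide, amine, carboxylic acid, ester, ether, ketone, nitrile, nitro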